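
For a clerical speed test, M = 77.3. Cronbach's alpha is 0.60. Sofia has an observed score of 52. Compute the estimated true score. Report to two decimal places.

62.12

T̂ = ρX + (1 − ρ)μ
  = 0.60 × 52 + 0.40 × 77.3
  = 31.20 + 30.920
  = 62.120
  ≈ 62.12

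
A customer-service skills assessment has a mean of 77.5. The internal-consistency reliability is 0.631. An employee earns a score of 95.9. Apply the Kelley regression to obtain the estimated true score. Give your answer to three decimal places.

89.110

Weight the observed score by reliability and the mean by (1 − reliability): T̂ = 0.631·95.9 + 0.369·77.5 = 60.5129 + 28.5975 = 89.1104.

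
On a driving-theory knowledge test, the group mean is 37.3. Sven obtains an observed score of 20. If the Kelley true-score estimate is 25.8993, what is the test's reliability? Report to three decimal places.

T̂ = ρX + (1 − ρ)μ  ⇒  T̂ − μ = ρ(X − μ)
ρ = (T̂ − μ)/(X − μ) = (25.8993 − 37.3) / (20 − 37.3) = -11.4007 / -17.3 = 0.65900

0.659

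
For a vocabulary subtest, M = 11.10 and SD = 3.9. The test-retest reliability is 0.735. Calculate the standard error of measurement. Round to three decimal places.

2.008

SEM = SD · √(1 − ρ) = 3.9 × √0.265 = 3.9 × 0.5148 = 2.0076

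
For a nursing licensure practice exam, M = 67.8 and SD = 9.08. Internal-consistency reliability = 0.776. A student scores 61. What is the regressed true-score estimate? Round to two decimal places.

Regress the observed score toward the mean by the unreliability: T̂ = 0.776·61 + 0.224·67.8 = 47.336 + 15.1872 = 62.523.

62.52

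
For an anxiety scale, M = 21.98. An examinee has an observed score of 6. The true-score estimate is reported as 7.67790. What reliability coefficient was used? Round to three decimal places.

0.895

T̂ = ρX + (1 − ρ)μ  ⇒  T̂ − μ = ρ(X − μ)
ρ = (T̂ − μ)/(X − μ) = (7.67790 − 21.98) / (6 − 21.98) = -14.30210 / -15.98 = 0.89500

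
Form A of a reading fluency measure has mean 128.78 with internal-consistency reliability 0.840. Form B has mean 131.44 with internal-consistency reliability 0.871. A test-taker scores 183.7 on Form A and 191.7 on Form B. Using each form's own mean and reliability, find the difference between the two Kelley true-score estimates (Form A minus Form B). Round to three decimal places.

-9.014

T̂_A = 0.840(183.7) + 0.160(128.78) = 174.91280
T̂_B = 0.871(191.7) + 0.129(131.44) = 183.92646
T̂_A − T̂_B = -9.01366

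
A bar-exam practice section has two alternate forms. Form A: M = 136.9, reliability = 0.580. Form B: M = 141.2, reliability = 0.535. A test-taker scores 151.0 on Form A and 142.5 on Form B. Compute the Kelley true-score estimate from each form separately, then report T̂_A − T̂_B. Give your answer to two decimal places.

3.18

T̂_A = 0.580(151.0) + 0.420(136.9) = 145.0780
T̂_B = 0.535(142.5) + 0.465(141.2) = 141.8955
T̂_A − T̂_B = 3.1825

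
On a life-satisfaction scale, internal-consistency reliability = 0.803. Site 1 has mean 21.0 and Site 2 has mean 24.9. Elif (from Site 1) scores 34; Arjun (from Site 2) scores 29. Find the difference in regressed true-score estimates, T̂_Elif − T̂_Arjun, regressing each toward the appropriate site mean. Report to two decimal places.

T̂_Elif = 0.803(34) + 0.197(21.0) = 31.4390
T̂_Arjun = 0.803(29) + 0.197(24.9) = 28.1923
Difference = 31.4390 − 28.1923 = 3.2467

3.25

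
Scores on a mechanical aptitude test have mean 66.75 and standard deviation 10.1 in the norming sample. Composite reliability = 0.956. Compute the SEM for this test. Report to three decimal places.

SEM = SD · √(1 − ρ) = 10.1 × √0.044 = 10.1 × 0.2098 = 2.1186

2.119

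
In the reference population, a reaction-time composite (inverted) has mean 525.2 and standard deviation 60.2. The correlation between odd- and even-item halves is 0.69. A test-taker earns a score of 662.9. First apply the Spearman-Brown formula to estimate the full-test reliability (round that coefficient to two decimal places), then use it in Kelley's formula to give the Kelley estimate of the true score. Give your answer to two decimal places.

Spearman-Brown: ρ = 2r/(1 + r) = 2(0.69)/(1 + 0.69) = 1.380/1.69 = 0.8166 → 0.82
T̂ = ρX + (1 − ρ)μ
  = 0.82 × 662.9 + 0.18 × 525.2
  = 543.578 + 94.536
  = 638.114
  ≈ 638.11

638.11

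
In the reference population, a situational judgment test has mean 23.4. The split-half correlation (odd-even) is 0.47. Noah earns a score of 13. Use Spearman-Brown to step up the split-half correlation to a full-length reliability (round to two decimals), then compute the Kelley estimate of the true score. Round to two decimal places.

Spearman-Brown: ρ = 2r/(1 + r) = 2(0.47)/(1 + 0.47) = 0.940/1.47 = 0.6395 → 0.64
T̂ = 0.64(13) + 0.36(23.4) = 8.32 + 8.424 = 16.744 → 16.74

16.74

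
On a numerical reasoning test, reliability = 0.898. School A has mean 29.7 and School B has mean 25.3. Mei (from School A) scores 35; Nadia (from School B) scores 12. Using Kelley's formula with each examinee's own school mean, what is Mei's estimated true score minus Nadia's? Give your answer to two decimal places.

21.10

T̂_Mei = 0.898(35) + 0.102(29.7) = 34.4594
T̂_Nadia = 0.898(12) + 0.102(25.3) = 13.3566
Difference = 34.4594 − 13.3566 = 21.1028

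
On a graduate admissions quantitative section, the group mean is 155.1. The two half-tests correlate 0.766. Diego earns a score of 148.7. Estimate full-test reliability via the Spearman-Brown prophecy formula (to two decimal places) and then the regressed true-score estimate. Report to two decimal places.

149.53

Spearman-Brown: ρ = 2r/(1 + r) = 2(0.766)/(1 + 0.766) = 1.5320/1.766 = 0.8675 → 0.87
T̂ = 0.87(148.7) + 0.13(155.1) = 129.369 + 20.163 = 149.532 → 149.53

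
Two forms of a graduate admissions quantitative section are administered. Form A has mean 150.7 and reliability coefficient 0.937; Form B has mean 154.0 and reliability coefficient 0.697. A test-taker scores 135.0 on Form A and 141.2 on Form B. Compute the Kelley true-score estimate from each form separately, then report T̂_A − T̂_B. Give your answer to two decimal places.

-9.09

T̂_A = 0.937(135.0) + 0.063(150.7) = 135.9891
T̂_B = 0.697(141.2) + 0.303(154.0) = 145.0784
T̂_A − T̂_B = -9.0893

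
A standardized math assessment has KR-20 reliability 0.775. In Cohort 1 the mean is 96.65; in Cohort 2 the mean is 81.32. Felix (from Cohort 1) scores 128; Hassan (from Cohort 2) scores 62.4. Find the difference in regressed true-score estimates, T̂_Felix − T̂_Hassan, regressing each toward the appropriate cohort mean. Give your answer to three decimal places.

54.289

T̂_Felix = 0.775(128) + 0.225(96.65) = 120.94625
T̂_Hassan = 0.775(62.4) + 0.225(81.32) = 66.65700
Difference = 120.94625 − 66.65700 = 54.28925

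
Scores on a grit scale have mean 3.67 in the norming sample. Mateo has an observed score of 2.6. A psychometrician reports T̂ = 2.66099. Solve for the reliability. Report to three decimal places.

0.943

T̂ = ρX + (1 − ρ)μ  ⇒  T̂ − μ = ρ(X − μ)
ρ = (T̂ − μ)/(X − μ) = (2.66099 − 3.67) / (2.6 − 3.67) = -1.00901 / -1.07 = 0.94300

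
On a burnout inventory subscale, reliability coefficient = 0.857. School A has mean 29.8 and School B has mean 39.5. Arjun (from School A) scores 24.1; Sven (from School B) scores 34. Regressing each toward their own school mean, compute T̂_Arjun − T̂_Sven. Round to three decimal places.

T̂_Arjun = 0.857(24.1) + 0.143(29.8) = 24.91510
T̂_Sven = 0.857(34) + 0.143(39.5) = 34.78650
Difference = 24.91510 − 34.78650 = -9.87140

-9.871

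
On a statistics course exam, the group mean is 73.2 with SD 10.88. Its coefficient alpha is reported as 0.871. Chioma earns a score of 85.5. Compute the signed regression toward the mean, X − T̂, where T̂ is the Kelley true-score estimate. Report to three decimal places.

1.587

T̂ = 0.871(85.5) + 0.129(73.2) = 74.4705 + 9.4428 = 83.91330 → 83.9133
X − T̂ = 85.5 − 83.9133 = 1.5867 → 1.587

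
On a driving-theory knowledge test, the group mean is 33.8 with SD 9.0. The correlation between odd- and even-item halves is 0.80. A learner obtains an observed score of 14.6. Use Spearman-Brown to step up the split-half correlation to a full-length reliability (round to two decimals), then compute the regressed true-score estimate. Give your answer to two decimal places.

Spearman-Brown: ρ = 2r/(1 + r) = 2(0.80)/(1 + 0.80) = 1.600/1.80 = 0.8889 → 0.89
T̂ = 0.89(14.6) + 0.11(33.8) = 12.994 + 3.718 = 16.712 → 16.71

16.71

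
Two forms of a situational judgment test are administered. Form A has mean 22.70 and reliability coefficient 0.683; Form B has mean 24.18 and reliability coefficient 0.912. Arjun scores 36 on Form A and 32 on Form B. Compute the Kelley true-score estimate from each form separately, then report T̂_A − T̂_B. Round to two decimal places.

0.47

T̂_A = 0.683(36) + 0.317(22.70) = 31.7839
T̂_B = 0.912(32) + 0.088(24.18) = 31.3118
T̂_A − T̂_B = 0.4721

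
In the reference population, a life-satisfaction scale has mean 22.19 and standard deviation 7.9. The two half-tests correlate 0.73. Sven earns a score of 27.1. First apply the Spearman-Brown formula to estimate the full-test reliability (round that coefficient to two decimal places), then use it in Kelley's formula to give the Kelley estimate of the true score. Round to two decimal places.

26.31

Spearman-Brown: ρ = 2r/(1 + r) = 2(0.73)/(1 + 0.73) = 1.460/1.73 = 0.8439 → 0.84
T̂ = 0.84(27.1) + 0.16(22.19) = 22.764 + 3.5504 = 26.314 → 26.31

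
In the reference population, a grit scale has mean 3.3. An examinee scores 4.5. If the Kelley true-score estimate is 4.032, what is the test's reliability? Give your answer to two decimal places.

0.61

T̂ = ρX + (1 − ρ)μ  ⇒  T̂ − μ = ρ(X − μ)
ρ = (T̂ − μ)/(X − μ) = (4.032 − 3.3) / (4.5 − 3.3) = 0.732 / 1.2 = 0.6100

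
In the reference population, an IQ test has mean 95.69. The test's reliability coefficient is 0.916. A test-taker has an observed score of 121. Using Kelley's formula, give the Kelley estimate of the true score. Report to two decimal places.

T̂ = ρX + (1 − ρ)μ
  = 0.916 × 121 + 0.084 × 95.69
  = 110.836 + 8.03796
  = 118.874
  ≈ 118.87

118.87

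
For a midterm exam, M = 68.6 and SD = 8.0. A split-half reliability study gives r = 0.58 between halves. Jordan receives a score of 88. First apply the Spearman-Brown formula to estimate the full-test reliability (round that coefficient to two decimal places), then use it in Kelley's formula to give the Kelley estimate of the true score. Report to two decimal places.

82.76

Spearman-Brown: ρ = 2r/(1 + r) = 2(0.58)/(1 + 0.58) = 1.160/1.58 = 0.7342 → 0.73
T̂ = ρX + (1 − ρ)μ
  = 0.73 × 88 + 0.27 × 68.6
  = 64.24 + 18.522
  = 82.762
  ≈ 82.76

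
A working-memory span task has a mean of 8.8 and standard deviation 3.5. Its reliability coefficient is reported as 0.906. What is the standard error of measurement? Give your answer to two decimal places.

SEM = SD · √(1 − ρ) = 3.5 × √0.094 = 3.5 × 0.3066 = 1.073

1.07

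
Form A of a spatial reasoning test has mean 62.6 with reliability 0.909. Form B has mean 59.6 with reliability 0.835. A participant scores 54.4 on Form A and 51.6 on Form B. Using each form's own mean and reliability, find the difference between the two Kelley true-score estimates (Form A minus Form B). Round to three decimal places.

2.226

T̂_A = 0.909(54.4) + 0.091(62.6) = 55.14620
T̂_B = 0.835(51.6) + 0.165(59.6) = 52.92000
T̂_A − T̂_B = 2.22620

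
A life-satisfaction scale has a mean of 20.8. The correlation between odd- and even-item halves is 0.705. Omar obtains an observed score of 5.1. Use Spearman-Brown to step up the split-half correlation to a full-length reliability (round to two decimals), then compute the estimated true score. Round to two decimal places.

7.77

Spearman-Brown: ρ = 2r/(1 + r) = 2(0.705)/(1 + 0.705) = 1.4100/1.705 = 0.8270 → 0.83
Regress the observed score toward the mean by the unreliability: T̂ = 0.83·5.1 + 0.17·20.8 = 4.233 + 3.536 = 7.769.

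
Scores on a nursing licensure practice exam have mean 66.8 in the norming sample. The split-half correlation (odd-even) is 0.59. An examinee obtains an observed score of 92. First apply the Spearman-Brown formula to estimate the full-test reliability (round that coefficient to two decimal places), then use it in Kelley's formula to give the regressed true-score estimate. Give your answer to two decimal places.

Spearman-Brown: ρ = 2r/(1 + r) = 2(0.59)/(1 + 0.59) = 1.180/1.59 = 0.7421 → 0.74
T̂ = 0.74(92) + 0.26(66.8) = 68.08 + 17.368 = 85.448 → 85.45

85.45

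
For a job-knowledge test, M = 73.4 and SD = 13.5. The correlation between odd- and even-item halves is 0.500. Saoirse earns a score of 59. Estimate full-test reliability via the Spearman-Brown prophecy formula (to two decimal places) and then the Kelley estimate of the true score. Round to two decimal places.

63.75

Spearman-Brown: ρ = 2r/(1 + r) = 2(0.500)/(1 + 0.500) = 1.0000/1.500 = 0.6667 → 0.67
T̂ = ρX + (1 − ρ)μ
  = 0.67 × 59 + 0.33 × 73.4
  = 39.53 + 24.222
  = 63.752
  ≈ 63.75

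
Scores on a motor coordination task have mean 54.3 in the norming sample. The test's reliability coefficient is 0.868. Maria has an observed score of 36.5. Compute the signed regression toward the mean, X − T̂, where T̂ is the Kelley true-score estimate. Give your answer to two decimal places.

-2.35

T̂ = 0.868(36.5) + 0.132(54.3) = 31.6820 + 7.1676 = 38.8496 → 38.850
X − T̂ = 36.5 − 38.850 = -2.350 → -2.35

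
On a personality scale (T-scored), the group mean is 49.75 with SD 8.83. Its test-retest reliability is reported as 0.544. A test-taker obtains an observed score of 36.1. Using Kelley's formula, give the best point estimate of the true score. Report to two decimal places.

T̂ = 0.544(36.1) + 0.456(49.75) = 19.6384 + 22.68600 = 42.324 → 42.32

42.32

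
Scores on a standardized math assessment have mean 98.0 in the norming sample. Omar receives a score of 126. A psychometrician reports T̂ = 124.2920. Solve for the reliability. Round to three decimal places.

0.939

T̂ = ρX + (1 − ρ)μ  ⇒  T̂ − μ = ρ(X − μ)
ρ = (T̂ − μ)/(X − μ) = (124.2920 − 98.0) / (126 − 98.0) = 26.2920 / 28.0 = 0.93900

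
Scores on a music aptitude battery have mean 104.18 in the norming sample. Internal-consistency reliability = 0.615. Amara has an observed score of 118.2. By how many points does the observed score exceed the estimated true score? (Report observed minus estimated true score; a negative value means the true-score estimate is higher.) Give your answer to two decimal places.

5.40

T̂ = ρX + (1 − ρ)μ
  = 0.615 × 118.2 + 0.385 × 104.18
  = 72.6930 + 40.10930
  = 112.8023
  ≈ 112.802
X − T̂ = 118.2 − 112.802 = 5.398 → 5.40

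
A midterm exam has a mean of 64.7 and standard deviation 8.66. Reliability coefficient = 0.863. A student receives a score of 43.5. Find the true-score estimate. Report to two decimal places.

46.40

T̂ = 0.863(43.5) + 0.137(64.7) = 37.5405 + 8.8639 = 46.404 → 46.40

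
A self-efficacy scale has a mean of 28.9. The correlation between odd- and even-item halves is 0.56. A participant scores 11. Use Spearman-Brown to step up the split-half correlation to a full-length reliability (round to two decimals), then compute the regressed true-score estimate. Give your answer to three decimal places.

16.012

Spearman-Brown: ρ = 2r/(1 + r) = 2(0.56)/(1 + 0.56) = 1.120/1.56 = 0.7179 → 0.72
T̂ = 0.72(11) + 0.28(28.9) = 7.92 + 8.092 = 16.0120 → 16.012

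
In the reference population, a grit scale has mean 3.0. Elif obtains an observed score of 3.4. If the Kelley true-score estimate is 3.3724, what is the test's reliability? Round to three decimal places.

T̂ = ρX + (1 − ρ)μ  ⇒  T̂ − μ = ρ(X − μ)
ρ = (T̂ − μ)/(X − μ) = (3.3724 − 3.0) / (3.4 − 3.0) = 0.3724 / 0.4 = 0.93100

0.931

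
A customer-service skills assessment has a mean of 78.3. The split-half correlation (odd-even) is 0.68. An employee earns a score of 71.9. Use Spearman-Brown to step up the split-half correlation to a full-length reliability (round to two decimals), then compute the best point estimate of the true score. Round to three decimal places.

Spearman-Brown: ρ = 2r/(1 + r) = 2(0.68)/(1 + 0.68) = 1.360/1.68 = 0.8095 → 0.81
T̂ = ρX + (1 − ρ)μ
  = 0.81 × 71.9 + 0.19 × 78.3
  = 58.239 + 14.877
  = 73.1160
  ≈ 73.116

73.116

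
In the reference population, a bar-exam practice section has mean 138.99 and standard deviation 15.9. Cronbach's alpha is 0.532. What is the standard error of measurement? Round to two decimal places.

10.88

SEM = SD · √(1 − ρ) = 15.9 × √0.468 = 15.9 × 0.6841 = 10.877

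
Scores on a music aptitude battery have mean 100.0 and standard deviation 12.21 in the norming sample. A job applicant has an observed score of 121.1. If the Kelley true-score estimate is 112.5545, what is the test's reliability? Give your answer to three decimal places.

T̂ = ρX + (1 − ρ)μ  ⇒  T̂ − μ = ρ(X − μ)
ρ = (T̂ − μ)/(X − μ) = (112.5545 − 100.0) / (121.1 − 100.0) = 12.5545 / 21.1 = 0.59500

0.595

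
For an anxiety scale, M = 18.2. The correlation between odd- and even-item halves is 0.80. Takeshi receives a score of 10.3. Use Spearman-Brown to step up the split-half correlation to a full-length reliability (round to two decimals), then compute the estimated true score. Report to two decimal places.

Spearman-Brown: ρ = 2r/(1 + r) = 2(0.80)/(1 + 0.80) = 1.600/1.80 = 0.8889 → 0.89
T̂ = ρX + (1 − ρ)μ
  = 0.89 × 10.3 + 0.11 × 18.2
  = 9.167 + 2.002
  = 11.169
  ≈ 11.17

11.17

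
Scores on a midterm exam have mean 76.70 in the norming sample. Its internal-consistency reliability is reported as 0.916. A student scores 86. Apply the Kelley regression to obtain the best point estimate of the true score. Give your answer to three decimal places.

Kelley's formula gives T̂ = 0.916·86 + 0.084·76.70 = 78.776 + 6.44280 = 85.2188.

85.219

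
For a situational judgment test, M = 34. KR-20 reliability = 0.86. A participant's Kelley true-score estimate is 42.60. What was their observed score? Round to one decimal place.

T̂ = ρX + (1 − ρ)μ  ⇒  X = (T̂ − (1 − ρ)μ) / ρ
X = (42.60 − 0.14 × 34) / 0.86 = (42.60 − 4.76) / 0.86 = 37.84 / 0.86 = 44.000

44.0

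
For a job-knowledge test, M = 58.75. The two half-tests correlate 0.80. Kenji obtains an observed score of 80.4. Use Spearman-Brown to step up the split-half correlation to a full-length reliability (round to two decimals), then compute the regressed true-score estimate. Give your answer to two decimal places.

78.02

Spearman-Brown: ρ = 2r/(1 + r) = 2(0.80)/(1 + 0.80) = 1.600/1.80 = 0.8889 → 0.89
T̂ = 0.89(80.4) + 0.11(58.75) = 71.556 + 6.4625 = 78.019 → 78.02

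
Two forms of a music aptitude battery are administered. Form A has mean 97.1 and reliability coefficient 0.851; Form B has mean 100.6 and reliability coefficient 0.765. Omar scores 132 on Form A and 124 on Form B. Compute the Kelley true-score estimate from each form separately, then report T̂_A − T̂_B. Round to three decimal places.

8.299

T̂_A = 0.851(132) + 0.149(97.1) = 126.79990
T̂_B = 0.765(124) + 0.235(100.6) = 118.50100
T̂_A − T̂_B = 8.29890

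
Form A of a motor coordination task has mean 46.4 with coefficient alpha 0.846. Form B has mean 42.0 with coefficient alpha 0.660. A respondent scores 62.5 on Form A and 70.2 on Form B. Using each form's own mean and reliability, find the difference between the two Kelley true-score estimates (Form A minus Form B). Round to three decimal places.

-0.591

T̂_A = 0.846(62.5) + 0.154(46.4) = 60.02060
T̂_B = 0.660(70.2) + 0.340(42.0) = 60.61200
T̂_A − T̂_B = -0.59140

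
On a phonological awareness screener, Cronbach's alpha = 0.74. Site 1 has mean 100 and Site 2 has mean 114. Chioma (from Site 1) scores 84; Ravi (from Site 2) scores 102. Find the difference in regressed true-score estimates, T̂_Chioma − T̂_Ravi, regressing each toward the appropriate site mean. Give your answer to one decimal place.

-17.0

T̂_Chioma = 0.74(84) + 0.26(100) = 88.160
T̂_Ravi = 0.74(102) + 0.26(114) = 105.120
Difference = 88.160 − 105.120 = -16.960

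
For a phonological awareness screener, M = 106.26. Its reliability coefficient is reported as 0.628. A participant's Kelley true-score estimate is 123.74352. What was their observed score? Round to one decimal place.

T̂ = ρX + (1 − ρ)μ  ⇒  X = (T̂ − (1 − ρ)μ) / ρ
X = (123.74352 − 0.372 × 106.26) / 0.628 = (123.74352 − 39.52872) / 0.628 = 84.21480 / 0.628 = 134.100

134.1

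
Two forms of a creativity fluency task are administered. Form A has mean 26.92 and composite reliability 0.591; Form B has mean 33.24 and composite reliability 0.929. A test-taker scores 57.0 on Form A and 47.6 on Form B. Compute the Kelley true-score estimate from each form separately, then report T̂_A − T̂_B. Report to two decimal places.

-1.88

T̂_A = 0.591(57.0) + 0.409(26.92) = 44.6973
T̂_B = 0.929(47.6) + 0.071(33.24) = 46.5804
T̂_A − T̂_B = -1.8832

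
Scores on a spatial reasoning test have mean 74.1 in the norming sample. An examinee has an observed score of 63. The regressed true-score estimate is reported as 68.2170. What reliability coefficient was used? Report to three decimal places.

T̂ = ρX + (1 − ρ)μ  ⇒  T̂ − μ = ρ(X − μ)
ρ = (T̂ − μ)/(X − μ) = (68.2170 − 74.1) / (63 − 74.1) = -5.8830 / -11.1 = 0.53000

0.530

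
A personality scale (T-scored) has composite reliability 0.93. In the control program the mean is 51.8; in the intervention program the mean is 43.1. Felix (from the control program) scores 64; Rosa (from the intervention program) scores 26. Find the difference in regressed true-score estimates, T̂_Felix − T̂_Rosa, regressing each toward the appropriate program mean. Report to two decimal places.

35.95

T̂_Felix = 0.93(64) + 0.07(51.8) = 63.1460
T̂_Rosa = 0.93(26) + 0.07(43.1) = 27.1970
Difference = 63.1460 − 27.1970 = 35.9490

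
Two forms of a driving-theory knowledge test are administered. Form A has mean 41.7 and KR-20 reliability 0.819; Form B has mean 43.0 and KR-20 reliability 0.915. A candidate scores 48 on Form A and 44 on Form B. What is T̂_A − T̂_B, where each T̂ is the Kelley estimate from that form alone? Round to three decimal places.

T̂_A = 0.819(48) + 0.181(41.7) = 46.85970
T̂_B = 0.915(44) + 0.085(43.0) = 43.91500
T̂_A − T̂_B = 2.94470

2.945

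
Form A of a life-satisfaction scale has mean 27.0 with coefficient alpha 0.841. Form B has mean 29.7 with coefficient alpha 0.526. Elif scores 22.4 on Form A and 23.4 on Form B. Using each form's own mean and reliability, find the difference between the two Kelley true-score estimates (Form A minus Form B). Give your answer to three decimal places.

T̂_A = 0.841(22.4) + 0.159(27.0) = 23.13140
T̂_B = 0.526(23.4) + 0.474(29.7) = 26.38620
T̂_A − T̂_B = -3.25480

-3.255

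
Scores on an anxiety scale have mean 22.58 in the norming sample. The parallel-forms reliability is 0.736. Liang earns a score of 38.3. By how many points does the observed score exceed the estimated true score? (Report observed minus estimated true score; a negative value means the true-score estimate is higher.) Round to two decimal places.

T̂ = ρX + (1 − ρ)μ
  = 0.736 × 38.3 + 0.264 × 22.58
  = 28.1888 + 5.96112
  = 34.1499
  ≈ 34.150
X − T̂ = 38.3 − 34.150 = 4.150 → 4.15

4.15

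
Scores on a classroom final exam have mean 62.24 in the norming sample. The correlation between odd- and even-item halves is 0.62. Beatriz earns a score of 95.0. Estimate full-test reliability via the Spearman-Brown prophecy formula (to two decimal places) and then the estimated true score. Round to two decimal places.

Spearman-Brown: ρ = 2r/(1 + r) = 2(0.62)/(1 + 0.62) = 1.240/1.62 = 0.7654 → 0.77
T̂ = 0.77(95.0) + 0.23(62.24) = 73.150 + 14.3152 = 87.465 → 87.47

87.47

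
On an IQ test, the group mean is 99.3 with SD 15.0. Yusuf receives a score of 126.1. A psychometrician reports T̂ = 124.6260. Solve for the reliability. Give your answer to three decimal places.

T̂ = ρX + (1 − ρ)μ  ⇒  T̂ − μ = ρ(X − μ)
ρ = (T̂ − μ)/(X − μ) = (124.6260 − 99.3) / (126.1 − 99.3) = 25.3260 / 26.8 = 0.94500

0.945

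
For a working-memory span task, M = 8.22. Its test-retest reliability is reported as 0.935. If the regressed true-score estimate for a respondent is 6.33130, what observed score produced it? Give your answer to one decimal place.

6.2

T̂ = ρX + (1 − ρ)μ  ⇒  X = (T̂ − (1 − ρ)μ) / ρ
X = (6.33130 − 0.065 × 8.22) / 0.935 = (6.33130 − 0.53430) / 0.935 = 5.79700 / 0.935 = 6.200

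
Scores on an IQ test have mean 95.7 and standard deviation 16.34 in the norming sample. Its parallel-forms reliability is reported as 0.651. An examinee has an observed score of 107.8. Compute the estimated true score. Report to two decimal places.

103.58

T̂ = ρX + (1 − ρ)μ
  = 0.651 × 107.8 + 0.349 × 95.7
  = 70.1778 + 33.3993
  = 103.577
  ≈ 103.58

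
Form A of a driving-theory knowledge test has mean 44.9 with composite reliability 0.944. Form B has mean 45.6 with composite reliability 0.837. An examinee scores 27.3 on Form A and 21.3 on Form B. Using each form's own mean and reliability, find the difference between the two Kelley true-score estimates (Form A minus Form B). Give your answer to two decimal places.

3.02

T̂_A = 0.944(27.3) + 0.056(44.9) = 28.2856
T̂_B = 0.837(21.3) + 0.163(45.6) = 25.2609
T̂_A − T̂_B = 3.0247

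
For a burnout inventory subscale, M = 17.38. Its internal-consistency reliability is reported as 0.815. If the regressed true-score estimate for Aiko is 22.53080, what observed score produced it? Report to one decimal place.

23.7

T̂ = ρX + (1 − ρ)μ  ⇒  X = (T̂ − (1 − ρ)μ) / ρ
X = (22.53080 − 0.185 × 17.38) / 0.815 = (22.53080 − 3.21530) / 0.815 = 19.31550 / 0.815 = 23.700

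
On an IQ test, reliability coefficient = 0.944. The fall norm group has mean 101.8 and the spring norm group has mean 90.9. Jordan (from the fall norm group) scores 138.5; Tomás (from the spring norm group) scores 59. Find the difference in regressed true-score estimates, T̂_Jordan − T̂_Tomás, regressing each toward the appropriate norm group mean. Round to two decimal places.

T̂_Jordan = 0.944(138.5) + 0.056(101.8) = 136.4448
T̂_Tomás = 0.944(59) + 0.056(90.9) = 60.7864
Difference = 136.4448 − 60.7864 = 75.6584

75.66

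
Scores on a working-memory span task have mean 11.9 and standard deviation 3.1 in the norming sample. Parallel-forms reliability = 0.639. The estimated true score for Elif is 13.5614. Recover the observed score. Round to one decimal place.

14.5

T̂ = ρX + (1 − ρ)μ  ⇒  X = (T̂ − (1 − ρ)μ) / ρ
X = (13.5614 − 0.361 × 11.9) / 0.639 = (13.5614 − 4.2959) / 0.639 = 9.2655 / 0.639 = 14.500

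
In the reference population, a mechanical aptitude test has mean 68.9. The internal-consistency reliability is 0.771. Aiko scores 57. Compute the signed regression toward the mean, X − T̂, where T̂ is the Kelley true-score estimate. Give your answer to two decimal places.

-2.73

T̂ = ρX + (1 − ρ)μ
  = 0.771 × 57 + 0.229 × 68.9
  = 43.947 + 15.7781
  = 59.7251
  ≈ 59.725
X − T̂ = 57 − 59.725 = -2.725 → -2.73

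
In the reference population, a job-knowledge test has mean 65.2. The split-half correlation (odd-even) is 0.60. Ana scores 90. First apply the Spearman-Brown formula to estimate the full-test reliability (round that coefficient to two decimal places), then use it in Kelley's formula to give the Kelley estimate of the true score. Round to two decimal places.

Spearman-Brown: ρ = 2r/(1 + r) = 2(0.60)/(1 + 0.60) = 1.200/1.60 = 0.7500 → 0.75
T̂ = ρX + (1 − ρ)μ
  = 0.75 × 90 + 0.25 × 65.2
  = 67.50 + 16.300
  = 83.800
  ≈ 83.80

83.80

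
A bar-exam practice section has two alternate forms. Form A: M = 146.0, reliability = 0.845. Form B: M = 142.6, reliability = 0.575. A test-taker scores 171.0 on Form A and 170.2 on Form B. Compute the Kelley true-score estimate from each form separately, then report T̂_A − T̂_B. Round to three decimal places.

T̂_A = 0.845(171.0) + 0.155(146.0) = 167.12500
T̂_B = 0.575(170.2) + 0.425(142.6) = 158.47000
T̂_A − T̂_B = 8.65500

8.655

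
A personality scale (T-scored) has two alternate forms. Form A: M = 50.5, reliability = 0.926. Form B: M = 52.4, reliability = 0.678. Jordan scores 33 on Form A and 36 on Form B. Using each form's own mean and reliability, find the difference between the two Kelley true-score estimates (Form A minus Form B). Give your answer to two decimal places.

T̂_A = 0.926(33) + 0.074(50.5) = 34.2950
T̂_B = 0.678(36) + 0.322(52.4) = 41.2808
T̂_A − T̂_B = -6.9858

-6.99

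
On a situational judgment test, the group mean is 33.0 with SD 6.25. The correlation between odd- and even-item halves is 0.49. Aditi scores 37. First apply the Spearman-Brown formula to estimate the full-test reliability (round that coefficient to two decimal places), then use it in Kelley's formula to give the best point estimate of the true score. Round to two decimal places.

Spearman-Brown: ρ = 2r/(1 + r) = 2(0.49)/(1 + 0.49) = 0.980/1.49 = 0.6577 → 0.66
T̂ = ρX + (1 − ρ)μ
  = 0.66 × 37 + 0.34 × 33.0
  = 24.42 + 11.220
  = 35.640
  ≈ 35.64

35.64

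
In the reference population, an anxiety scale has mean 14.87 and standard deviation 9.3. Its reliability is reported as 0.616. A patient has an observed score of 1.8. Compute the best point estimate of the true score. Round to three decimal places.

T̂ = ρX + (1 − ρ)μ
  = 0.616 × 1.8 + 0.384 × 14.87
  = 1.1088 + 5.71008
  = 6.8189
  ≈ 6.819

6.819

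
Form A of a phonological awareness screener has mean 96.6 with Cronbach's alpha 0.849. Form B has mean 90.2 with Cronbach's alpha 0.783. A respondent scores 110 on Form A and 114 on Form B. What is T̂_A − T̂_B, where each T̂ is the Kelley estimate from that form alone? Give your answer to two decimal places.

T̂_A = 0.849(110) + 0.151(96.6) = 107.9766
T̂_B = 0.783(114) + 0.217(90.2) = 108.8354
T̂_A − T̂_B = -0.8588

-0.86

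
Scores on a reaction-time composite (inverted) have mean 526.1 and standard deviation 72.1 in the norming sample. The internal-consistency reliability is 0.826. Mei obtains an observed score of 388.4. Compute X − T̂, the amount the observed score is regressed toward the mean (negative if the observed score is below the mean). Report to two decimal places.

-23.96

Weight the observed score by reliability and the mean by (1 − reliability): T̂ = 0.826·388.4 + 0.174·526.1 = 320.8184 + 91.5414 = 412.3598.
X − T̂ = 388.4 − 412.360 = -23.960 → -23.96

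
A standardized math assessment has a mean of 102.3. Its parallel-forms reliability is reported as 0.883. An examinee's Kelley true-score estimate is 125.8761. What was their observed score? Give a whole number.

129

T̂ = ρX + (1 − ρ)μ  ⇒  X = (T̂ − (1 − ρ)μ) / ρ
X = (125.8761 − 0.117 × 102.3) / 0.883 = (125.8761 − 11.9691) / 0.883 = 113.9070 / 0.883 = 129.00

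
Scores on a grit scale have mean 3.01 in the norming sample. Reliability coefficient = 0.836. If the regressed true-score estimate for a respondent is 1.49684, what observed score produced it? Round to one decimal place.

T̂ = ρX + (1 − ρ)μ  ⇒  X = (T̂ − (1 − ρ)μ) / ρ
X = (1.49684 − 0.164 × 3.01) / 0.836 = (1.49684 − 0.49364) / 0.836 = 1.00320 / 0.836 = 1.200

1.2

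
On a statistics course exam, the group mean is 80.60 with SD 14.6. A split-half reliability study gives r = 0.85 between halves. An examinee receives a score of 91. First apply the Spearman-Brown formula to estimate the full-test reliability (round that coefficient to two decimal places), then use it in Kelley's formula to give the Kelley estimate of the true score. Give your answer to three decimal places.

90.168

Spearman-Brown: ρ = 2r/(1 + r) = 2(0.85)/(1 + 0.85) = 1.700/1.85 = 0.9189 → 0.92
T̂ = 0.92(91) + 0.08(80.60) = 83.72 + 6.4480 = 90.1680 → 90.168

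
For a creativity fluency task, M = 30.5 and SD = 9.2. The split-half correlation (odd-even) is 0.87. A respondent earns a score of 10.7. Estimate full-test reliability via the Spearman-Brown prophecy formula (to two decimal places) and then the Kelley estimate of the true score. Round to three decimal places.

12.086

Spearman-Brown: ρ = 2r/(1 + r) = 2(0.87)/(1 + 0.87) = 1.740/1.87 = 0.9305 → 0.93
T̂ = 0.93(10.7) + 0.07(30.5) = 9.951 + 2.135 = 12.0860 → 12.086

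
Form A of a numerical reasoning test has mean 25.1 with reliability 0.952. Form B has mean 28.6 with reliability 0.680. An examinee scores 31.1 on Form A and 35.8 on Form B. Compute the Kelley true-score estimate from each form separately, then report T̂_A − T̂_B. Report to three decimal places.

-2.684

T̂_A = 0.952(31.1) + 0.048(25.1) = 30.81200
T̂_B = 0.680(35.8) + 0.320(28.6) = 33.49600
T̂_A − T̂_B = -2.68400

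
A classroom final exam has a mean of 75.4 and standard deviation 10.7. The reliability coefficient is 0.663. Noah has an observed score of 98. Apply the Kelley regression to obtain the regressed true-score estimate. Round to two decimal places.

90.38

T̂ = ρX + (1 − ρ)μ
  = 0.663 × 98 + 0.337 × 75.4
  = 64.974 + 25.4098
  = 90.384
  ≈ 90.38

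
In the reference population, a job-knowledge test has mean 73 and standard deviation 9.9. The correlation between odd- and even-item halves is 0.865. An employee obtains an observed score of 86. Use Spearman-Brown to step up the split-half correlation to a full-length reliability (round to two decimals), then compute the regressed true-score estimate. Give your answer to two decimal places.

85.09

Spearman-Brown: ρ = 2r/(1 + r) = 2(0.865)/(1 + 0.865) = 1.7300/1.865 = 0.9276 → 0.93
Regress the observed score toward the mean by the unreliability: T̂ = 0.93·86 + 0.07·73 = 79.98 + 5.11 = 85.090.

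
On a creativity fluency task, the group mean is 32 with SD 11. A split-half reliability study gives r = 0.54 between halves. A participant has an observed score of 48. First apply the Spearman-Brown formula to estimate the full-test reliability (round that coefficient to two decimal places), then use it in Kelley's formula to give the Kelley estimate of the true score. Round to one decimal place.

Spearman-Brown: ρ = 2r/(1 + r) = 2(0.54)/(1 + 0.54) = 1.080/1.54 = 0.7013 → 0.70
Kelley's formula gives T̂ = 0.70·48 + 0.30·32 = 33.60 + 9.60 = 43.20.

43.2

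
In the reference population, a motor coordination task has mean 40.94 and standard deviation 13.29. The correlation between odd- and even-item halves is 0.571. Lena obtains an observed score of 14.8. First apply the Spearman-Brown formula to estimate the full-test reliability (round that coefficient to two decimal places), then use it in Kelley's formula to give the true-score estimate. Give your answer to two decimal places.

21.86

Spearman-Brown: ρ = 2r/(1 + r) = 2(0.571)/(1 + 0.571) = 1.1420/1.571 = 0.7269 → 0.73
Weight the observed score by reliability and the mean by (1 − reliability): T̂ = 0.73·14.8 + 0.27·40.94 = 10.804 + 11.0538 = 21.858.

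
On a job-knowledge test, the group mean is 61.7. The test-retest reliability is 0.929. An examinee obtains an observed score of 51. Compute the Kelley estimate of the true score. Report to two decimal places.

51.76

T̂ = 0.929(51) + 0.071(61.7) = 47.379 + 4.3807 = 51.760 → 51.76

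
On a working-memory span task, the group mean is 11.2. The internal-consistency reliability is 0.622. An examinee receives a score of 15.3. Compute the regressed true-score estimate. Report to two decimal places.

T̂ = ρX + (1 − ρ)μ
  = 0.622 × 15.3 + 0.378 × 11.2
  = 9.5166 + 4.2336
  = 13.750
  ≈ 13.75

13.75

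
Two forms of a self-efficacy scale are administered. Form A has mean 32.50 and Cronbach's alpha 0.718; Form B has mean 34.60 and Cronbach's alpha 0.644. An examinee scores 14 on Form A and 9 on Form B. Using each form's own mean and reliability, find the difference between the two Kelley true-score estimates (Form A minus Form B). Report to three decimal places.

1.103

T̂_A = 0.718(14) + 0.282(32.50) = 19.21700
T̂_B = 0.644(9) + 0.356(34.60) = 18.11360
T̂_A − T̂_B = 1.10340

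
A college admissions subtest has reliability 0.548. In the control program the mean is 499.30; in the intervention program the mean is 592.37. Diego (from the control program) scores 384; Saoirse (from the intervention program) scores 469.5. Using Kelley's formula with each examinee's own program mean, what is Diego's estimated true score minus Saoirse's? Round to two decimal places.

T̂_Diego = 0.548(384) + 0.452(499.30) = 436.1156
T̂_Saoirse = 0.548(469.5) + 0.452(592.37) = 525.0372
Difference = 436.1156 − 525.0372 = -88.9216

-88.92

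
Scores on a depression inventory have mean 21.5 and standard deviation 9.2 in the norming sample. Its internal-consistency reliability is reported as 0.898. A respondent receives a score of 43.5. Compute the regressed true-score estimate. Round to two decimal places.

Weight the observed score by reliability and the mean by (1 − reliability): T̂ = 0.898·43.5 + 0.102·21.5 = 39.0630 + 2.1930 = 41.256.

41.26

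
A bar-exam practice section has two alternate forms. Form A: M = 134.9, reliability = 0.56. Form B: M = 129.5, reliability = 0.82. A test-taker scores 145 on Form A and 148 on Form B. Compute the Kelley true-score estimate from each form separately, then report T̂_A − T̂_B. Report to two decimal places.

-4.11

T̂_A = 0.56(145) + 0.44(134.9) = 140.5560
T̂_B = 0.82(148) + 0.18(129.5) = 144.6700
T̂_A − T̂_B = -4.1140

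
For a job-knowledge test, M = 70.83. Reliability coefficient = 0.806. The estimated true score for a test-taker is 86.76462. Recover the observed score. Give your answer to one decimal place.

T̂ = ρX + (1 − ρ)μ  ⇒  X = (T̂ − (1 − ρ)μ) / ρ
X = (86.76462 − 0.194 × 70.83) / 0.806 = (86.76462 − 13.74102) / 0.806 = 73.02360 / 0.806 = 90.600

90.6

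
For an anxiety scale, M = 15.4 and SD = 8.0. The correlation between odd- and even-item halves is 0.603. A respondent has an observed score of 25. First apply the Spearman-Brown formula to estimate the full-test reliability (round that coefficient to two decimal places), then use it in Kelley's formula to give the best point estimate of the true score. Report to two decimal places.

22.60

Spearman-Brown: ρ = 2r/(1 + r) = 2(0.603)/(1 + 0.603) = 1.2060/1.603 = 0.7523 → 0.75
T̂ = 0.75(25) + 0.25(15.4) = 18.75 + 3.850 = 22.600 → 22.60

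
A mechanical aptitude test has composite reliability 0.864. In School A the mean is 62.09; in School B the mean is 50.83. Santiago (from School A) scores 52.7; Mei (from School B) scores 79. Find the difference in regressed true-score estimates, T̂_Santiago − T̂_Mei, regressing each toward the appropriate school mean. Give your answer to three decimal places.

T̂_Santiago = 0.864(52.7) + 0.136(62.09) = 53.97704
T̂_Mei = 0.864(79) + 0.136(50.83) = 75.16888
Difference = 53.97704 − 75.16888 = -21.19184

-21.192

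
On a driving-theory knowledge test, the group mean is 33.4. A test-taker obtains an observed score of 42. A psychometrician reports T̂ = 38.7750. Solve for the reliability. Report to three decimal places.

T̂ = ρX + (1 − ρ)μ  ⇒  T̂ − μ = ρ(X − μ)
ρ = (T̂ − μ)/(X − μ) = (38.7750 − 33.4) / (42 − 33.4) = 5.3750 / 8.6 = 0.62500

0.625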